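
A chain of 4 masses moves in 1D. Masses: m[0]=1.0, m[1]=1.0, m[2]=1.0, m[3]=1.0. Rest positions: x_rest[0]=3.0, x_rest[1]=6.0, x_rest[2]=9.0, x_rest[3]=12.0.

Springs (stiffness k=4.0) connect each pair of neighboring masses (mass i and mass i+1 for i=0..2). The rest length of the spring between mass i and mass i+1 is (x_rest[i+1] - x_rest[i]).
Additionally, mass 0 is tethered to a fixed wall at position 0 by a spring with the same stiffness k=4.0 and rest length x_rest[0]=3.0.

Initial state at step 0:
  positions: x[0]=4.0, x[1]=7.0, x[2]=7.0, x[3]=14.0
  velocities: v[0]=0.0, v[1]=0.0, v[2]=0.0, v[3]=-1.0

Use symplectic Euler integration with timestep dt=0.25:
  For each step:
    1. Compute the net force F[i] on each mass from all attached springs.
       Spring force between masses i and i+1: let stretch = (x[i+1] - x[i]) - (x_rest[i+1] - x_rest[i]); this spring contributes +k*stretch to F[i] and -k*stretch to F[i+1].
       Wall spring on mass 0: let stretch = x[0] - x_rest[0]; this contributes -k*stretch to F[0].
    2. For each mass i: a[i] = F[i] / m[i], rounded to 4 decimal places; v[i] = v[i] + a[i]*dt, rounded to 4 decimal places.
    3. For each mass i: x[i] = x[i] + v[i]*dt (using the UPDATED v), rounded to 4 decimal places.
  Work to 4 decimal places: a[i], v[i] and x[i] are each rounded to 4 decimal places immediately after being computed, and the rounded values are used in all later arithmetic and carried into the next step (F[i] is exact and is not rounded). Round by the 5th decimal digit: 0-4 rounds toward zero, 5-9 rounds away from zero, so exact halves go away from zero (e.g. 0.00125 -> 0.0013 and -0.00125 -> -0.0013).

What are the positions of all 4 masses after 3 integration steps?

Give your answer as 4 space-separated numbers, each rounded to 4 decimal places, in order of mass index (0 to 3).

Answer: 2.4063 5.5156 11.7500 10.4063

Derivation:
Step 0: x=[4.0000 7.0000 7.0000 14.0000] v=[0.0000 0.0000 0.0000 -1.0000]
Step 1: x=[3.7500 6.2500 8.7500 12.7500] v=[-1.0000 -3.0000 7.0000 -5.0000]
Step 2: x=[3.1875 5.5000 10.8750 11.2500] v=[-2.2500 -3.0000 8.5000 -6.0000]
Step 3: x=[2.4063 5.5156 11.7500 10.4063] v=[-3.1250 0.0625 3.5000 -3.3750]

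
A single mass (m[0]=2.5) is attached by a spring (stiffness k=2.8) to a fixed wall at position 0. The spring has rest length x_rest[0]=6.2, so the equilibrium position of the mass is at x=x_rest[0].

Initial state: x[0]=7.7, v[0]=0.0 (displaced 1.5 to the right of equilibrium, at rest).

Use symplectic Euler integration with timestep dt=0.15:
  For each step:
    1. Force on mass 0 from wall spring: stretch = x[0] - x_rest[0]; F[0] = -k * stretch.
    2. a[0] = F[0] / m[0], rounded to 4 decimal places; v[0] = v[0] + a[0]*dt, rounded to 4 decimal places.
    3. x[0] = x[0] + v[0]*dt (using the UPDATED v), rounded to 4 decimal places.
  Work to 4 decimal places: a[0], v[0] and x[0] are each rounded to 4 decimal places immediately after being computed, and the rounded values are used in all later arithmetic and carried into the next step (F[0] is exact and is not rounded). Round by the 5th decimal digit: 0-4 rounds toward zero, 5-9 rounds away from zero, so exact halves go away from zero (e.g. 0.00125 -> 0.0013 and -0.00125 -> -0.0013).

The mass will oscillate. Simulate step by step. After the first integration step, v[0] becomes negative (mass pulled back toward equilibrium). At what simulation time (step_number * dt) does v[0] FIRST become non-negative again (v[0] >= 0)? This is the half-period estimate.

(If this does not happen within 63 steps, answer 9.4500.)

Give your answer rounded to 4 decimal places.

Answer: 3.0000

Derivation:
Step 0: x=[7.7000] v=[0.0000]
Step 1: x=[7.6622] v=[-0.2520]
Step 2: x=[7.5875] v=[-0.4977]
Step 3: x=[7.4779] v=[-0.7308]
Step 4: x=[7.3361] v=[-0.9455]
Step 5: x=[7.1656] v=[-1.1364]
Step 6: x=[6.9708] v=[-1.2986]
Step 7: x=[6.7566] v=[-1.4281]
Step 8: x=[6.5284] v=[-1.5216]
Step 9: x=[6.2919] v=[-1.5768]
Step 10: x=[6.0531] v=[-1.5922]
Step 11: x=[5.8180] v=[-1.5675]
Step 12: x=[5.5925] v=[-1.5033]
Step 13: x=[5.3823] v=[-1.4012]
Step 14: x=[5.1927] v=[-1.2638]
Step 15: x=[5.0285] v=[-1.0946]
Step 16: x=[4.8938] v=[-0.8978]
Step 17: x=[4.7920] v=[-0.6784]
Step 18: x=[4.7257] v=[-0.4419]
Step 19: x=[4.6966] v=[-0.1942]
Step 20: x=[4.7054] v=[0.0584]
First v>=0 after going negative at step 20, time=3.0000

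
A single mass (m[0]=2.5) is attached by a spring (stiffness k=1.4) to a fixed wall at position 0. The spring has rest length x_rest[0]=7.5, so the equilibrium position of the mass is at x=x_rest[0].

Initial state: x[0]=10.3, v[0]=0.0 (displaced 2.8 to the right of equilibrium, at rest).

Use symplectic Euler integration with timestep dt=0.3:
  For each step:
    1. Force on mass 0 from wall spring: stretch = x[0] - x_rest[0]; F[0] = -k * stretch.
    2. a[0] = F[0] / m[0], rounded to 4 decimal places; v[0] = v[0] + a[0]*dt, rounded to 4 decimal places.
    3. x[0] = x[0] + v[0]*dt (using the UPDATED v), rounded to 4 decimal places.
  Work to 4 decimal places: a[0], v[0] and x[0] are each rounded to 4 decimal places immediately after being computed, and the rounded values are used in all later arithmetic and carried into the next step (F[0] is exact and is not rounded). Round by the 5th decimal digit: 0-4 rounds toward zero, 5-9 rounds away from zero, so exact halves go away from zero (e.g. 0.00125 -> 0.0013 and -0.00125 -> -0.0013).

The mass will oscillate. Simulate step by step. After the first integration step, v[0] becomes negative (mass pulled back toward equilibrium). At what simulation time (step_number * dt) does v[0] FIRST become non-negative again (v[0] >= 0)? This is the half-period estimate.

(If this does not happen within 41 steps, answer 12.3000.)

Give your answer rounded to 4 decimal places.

Answer: 4.2000

Derivation:
Step 0: x=[10.3000] v=[0.0000]
Step 1: x=[10.1589] v=[-0.4704]
Step 2: x=[9.8838] v=[-0.9171]
Step 3: x=[9.4885] v=[-1.3176]
Step 4: x=[8.9930] v=[-1.6517]
Step 5: x=[8.4223] v=[-1.9025]
Step 6: x=[7.8051] v=[-2.0575]
Step 7: x=[7.1725] v=[-2.1088]
Step 8: x=[6.5564] v=[-2.0538]
Step 9: x=[5.9878] v=[-1.8953]
Step 10: x=[5.4954] v=[-1.6413]
Step 11: x=[5.1041] v=[-1.3045]
Step 12: x=[4.8335] v=[-0.9020]
Step 13: x=[4.6973] v=[-0.4540]
Step 14: x=[4.7024] v=[0.0169]
First v>=0 after going negative at step 14, time=4.2000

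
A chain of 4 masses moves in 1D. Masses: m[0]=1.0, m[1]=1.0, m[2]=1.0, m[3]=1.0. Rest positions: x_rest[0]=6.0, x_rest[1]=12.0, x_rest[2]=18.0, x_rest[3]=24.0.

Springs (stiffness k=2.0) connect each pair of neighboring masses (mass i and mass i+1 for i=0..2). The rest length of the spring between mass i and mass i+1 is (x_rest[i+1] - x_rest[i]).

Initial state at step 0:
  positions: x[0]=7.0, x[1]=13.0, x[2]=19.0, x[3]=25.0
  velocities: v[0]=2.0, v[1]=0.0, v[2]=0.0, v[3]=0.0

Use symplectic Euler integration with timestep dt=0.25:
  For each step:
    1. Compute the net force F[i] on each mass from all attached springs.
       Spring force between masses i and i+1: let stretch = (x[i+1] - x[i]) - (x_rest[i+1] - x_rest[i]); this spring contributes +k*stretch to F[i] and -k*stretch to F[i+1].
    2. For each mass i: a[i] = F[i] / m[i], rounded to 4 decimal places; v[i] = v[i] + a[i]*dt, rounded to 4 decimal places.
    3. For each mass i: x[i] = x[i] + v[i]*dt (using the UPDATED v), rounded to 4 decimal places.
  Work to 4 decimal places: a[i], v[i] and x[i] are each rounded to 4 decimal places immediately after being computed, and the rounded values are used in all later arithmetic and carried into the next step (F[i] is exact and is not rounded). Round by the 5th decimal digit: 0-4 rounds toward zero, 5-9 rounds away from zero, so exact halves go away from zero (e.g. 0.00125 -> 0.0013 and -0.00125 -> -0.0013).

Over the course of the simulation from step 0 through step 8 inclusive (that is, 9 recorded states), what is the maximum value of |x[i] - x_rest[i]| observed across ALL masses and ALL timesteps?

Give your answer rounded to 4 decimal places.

Answer: 2.5918

Derivation:
Step 0: x=[7.0000 13.0000 19.0000 25.0000] v=[2.0000 0.0000 0.0000 0.0000]
Step 1: x=[7.5000 13.0000 19.0000 25.0000] v=[2.0000 0.0000 0.0000 0.0000]
Step 2: x=[7.9375 13.0625 19.0000 25.0000] v=[1.7500 0.2500 0.0000 0.0000]
Step 3: x=[8.2656 13.2266 19.0078 25.0000] v=[1.3125 0.6563 0.0313 0.0000]
Step 4: x=[8.4639 13.4932 19.0420 25.0010] v=[0.7930 1.0664 0.1368 0.0039]
Step 5: x=[8.5408 13.8248 19.1275 25.0071] v=[0.3077 1.3262 0.3419 0.0244]
Step 6: x=[8.5282 14.1587 19.2851 25.0283] v=[-0.0503 1.3356 0.6304 0.0846]
Step 7: x=[8.4694 14.4296 19.5198 25.0816] v=[-0.2351 1.0836 0.9388 0.2130]
Step 8: x=[8.4057 14.5918 19.8135 25.1896] v=[-0.2550 0.6486 1.1746 0.4321]
Max displacement = 2.5918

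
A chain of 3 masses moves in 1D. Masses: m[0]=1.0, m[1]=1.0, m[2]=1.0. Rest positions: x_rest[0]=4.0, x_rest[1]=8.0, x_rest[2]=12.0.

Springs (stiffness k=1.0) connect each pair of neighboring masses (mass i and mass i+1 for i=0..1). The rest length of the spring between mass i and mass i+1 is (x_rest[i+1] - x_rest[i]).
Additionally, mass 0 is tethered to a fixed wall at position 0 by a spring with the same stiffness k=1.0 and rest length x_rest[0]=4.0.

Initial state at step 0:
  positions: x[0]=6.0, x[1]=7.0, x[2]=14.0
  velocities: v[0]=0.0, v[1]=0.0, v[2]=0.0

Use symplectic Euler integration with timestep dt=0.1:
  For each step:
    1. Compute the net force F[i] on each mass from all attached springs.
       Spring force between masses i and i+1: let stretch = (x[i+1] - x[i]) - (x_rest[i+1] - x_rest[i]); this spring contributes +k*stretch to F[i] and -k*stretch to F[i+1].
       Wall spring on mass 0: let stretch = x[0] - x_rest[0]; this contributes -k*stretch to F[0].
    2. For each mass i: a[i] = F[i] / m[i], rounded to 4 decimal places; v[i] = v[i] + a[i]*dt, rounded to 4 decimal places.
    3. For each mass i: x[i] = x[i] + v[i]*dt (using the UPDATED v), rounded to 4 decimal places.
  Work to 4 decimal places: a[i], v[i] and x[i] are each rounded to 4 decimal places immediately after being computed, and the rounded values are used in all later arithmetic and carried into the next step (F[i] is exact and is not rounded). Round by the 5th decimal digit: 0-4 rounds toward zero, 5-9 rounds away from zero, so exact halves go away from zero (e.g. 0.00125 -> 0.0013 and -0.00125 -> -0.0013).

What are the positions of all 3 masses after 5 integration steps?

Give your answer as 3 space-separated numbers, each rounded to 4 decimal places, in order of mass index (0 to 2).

Step 0: x=[6.0000 7.0000 14.0000] v=[0.0000 0.0000 0.0000]
Step 1: x=[5.9500 7.0600 13.9700] v=[-0.5000 0.6000 -0.3000]
Step 2: x=[5.8516 7.1780 13.9109] v=[-0.9840 1.1800 -0.5910]
Step 3: x=[5.7080 7.3501 13.8245] v=[-1.4365 1.7207 -0.8643]
Step 4: x=[5.5237 7.5705 13.7133] v=[-1.8431 2.2039 -1.1117]
Step 5: x=[5.3046 7.8319 13.5807] v=[-2.1908 2.6135 -1.3260]

Answer: 5.3046 7.8319 13.5807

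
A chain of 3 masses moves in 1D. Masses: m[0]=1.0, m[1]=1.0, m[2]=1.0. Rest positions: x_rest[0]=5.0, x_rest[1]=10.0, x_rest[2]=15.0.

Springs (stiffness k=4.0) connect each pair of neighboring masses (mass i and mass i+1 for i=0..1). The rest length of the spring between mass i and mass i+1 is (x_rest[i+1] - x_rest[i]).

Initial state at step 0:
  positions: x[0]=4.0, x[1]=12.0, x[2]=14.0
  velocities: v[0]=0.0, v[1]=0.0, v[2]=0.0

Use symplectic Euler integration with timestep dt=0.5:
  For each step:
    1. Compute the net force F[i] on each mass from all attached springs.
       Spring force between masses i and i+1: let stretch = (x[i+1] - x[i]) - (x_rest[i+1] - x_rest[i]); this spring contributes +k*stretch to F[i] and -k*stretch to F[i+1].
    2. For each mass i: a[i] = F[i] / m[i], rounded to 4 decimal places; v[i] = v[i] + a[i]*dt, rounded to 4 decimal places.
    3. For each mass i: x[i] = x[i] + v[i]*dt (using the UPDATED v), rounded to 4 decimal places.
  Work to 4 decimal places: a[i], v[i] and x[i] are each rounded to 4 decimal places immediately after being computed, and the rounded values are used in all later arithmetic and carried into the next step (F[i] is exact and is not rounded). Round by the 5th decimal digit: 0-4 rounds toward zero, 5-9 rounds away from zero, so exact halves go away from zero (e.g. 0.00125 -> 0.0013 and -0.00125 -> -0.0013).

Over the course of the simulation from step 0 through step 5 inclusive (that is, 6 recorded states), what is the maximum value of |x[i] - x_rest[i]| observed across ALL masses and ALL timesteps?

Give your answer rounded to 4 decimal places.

Answer: 4.0000

Derivation:
Step 0: x=[4.0000 12.0000 14.0000] v=[0.0000 0.0000 0.0000]
Step 1: x=[7.0000 6.0000 17.0000] v=[6.0000 -12.0000 6.0000]
Step 2: x=[4.0000 12.0000 14.0000] v=[-6.0000 12.0000 -6.0000]
Step 3: x=[4.0000 12.0000 14.0000] v=[0.0000 0.0000 0.0000]
Step 4: x=[7.0000 6.0000 17.0000] v=[6.0000 -12.0000 6.0000]
Step 5: x=[4.0000 12.0000 14.0000] v=[-6.0000 12.0000 -6.0000]
Max displacement = 4.0000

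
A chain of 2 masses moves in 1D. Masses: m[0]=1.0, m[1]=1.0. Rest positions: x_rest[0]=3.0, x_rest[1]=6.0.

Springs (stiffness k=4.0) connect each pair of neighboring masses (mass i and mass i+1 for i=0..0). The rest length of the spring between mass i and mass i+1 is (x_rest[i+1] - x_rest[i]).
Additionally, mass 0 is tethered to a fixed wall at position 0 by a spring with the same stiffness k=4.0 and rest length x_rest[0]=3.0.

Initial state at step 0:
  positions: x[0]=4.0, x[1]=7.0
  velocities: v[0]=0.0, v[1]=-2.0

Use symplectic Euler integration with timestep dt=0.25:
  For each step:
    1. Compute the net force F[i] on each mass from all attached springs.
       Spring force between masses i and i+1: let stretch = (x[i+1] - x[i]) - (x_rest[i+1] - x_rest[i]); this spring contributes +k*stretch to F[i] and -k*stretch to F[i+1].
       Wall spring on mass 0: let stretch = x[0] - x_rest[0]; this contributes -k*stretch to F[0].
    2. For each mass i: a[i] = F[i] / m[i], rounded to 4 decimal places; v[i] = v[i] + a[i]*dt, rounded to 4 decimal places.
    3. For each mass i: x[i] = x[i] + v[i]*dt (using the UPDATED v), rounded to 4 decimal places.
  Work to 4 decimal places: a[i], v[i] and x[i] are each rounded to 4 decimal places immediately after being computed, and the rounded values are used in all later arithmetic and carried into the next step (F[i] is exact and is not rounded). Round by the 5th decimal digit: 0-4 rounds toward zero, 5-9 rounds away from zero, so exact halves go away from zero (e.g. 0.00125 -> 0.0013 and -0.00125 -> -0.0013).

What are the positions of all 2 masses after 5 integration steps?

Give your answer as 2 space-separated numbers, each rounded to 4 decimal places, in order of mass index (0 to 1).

Answer: 1.8711 4.8389

Derivation:
Step 0: x=[4.0000 7.0000] v=[0.0000 -2.0000]
Step 1: x=[3.7500 6.5000] v=[-1.0000 -2.0000]
Step 2: x=[3.2500 6.0625] v=[-2.0000 -1.7500]
Step 3: x=[2.6406 5.6719] v=[-2.4375 -1.5625]
Step 4: x=[2.1289 5.2735] v=[-2.0468 -1.5938]
Step 5: x=[1.8711 4.8389] v=[-1.0311 -1.7384]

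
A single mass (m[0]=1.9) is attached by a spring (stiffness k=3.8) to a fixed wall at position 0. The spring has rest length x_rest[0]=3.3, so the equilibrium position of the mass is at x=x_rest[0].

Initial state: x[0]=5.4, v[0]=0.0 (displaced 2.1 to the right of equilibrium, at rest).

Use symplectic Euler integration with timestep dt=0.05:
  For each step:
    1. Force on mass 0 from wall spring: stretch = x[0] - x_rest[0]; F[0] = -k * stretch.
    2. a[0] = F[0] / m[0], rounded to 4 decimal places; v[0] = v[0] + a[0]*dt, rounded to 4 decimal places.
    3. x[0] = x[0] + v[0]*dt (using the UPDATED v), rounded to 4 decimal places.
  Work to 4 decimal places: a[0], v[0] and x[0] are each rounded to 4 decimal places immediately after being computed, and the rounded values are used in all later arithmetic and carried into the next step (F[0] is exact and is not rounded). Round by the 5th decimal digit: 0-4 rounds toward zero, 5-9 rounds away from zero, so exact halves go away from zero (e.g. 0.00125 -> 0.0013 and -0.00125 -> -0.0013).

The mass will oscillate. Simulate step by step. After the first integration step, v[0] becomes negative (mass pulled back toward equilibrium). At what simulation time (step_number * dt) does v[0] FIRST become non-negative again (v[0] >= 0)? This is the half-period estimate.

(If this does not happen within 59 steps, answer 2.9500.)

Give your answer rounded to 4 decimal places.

Answer: 2.2500

Derivation:
Step 0: x=[5.4000] v=[0.0000]
Step 1: x=[5.3895] v=[-0.2100]
Step 2: x=[5.3686] v=[-0.4190]
Step 3: x=[5.3373] v=[-0.6259]
Step 4: x=[5.2958] v=[-0.8296]
Step 5: x=[5.2443] v=[-1.0292]
Step 6: x=[5.1831] v=[-1.2236]
Step 7: x=[5.1125] v=[-1.4119]
Step 8: x=[5.0328] v=[-1.5932]
Step 9: x=[4.9445] v=[-1.7665]
Step 10: x=[4.8480] v=[-1.9310]
Step 11: x=[4.7437] v=[-2.0858]
Step 12: x=[4.6322] v=[-2.2302]
Step 13: x=[4.5140] v=[-2.3634]
Step 14: x=[4.3898] v=[-2.4848]
Step 15: x=[4.2601] v=[-2.5938]
Step 16: x=[4.1256] v=[-2.6898]
Step 17: x=[3.9870] v=[-2.7724]
Step 18: x=[3.8449] v=[-2.8411]
Step 19: x=[3.7001] v=[-2.8956]
Step 20: x=[3.5533] v=[-2.9356]
Step 21: x=[3.4053] v=[-2.9609]
Step 22: x=[3.2567] v=[-2.9714]
Step 23: x=[3.1083] v=[-2.9671]
Step 24: x=[2.9609] v=[-2.9479]
Step 25: x=[2.8152] v=[-2.9140]
Step 26: x=[2.6719] v=[-2.8655]
Step 27: x=[2.5318] v=[-2.8027]
Step 28: x=[2.3955] v=[-2.7259]
Step 29: x=[2.2637] v=[-2.6355]
Step 30: x=[2.1371] v=[-2.5319]
Step 31: x=[2.0163] v=[-2.4156]
Step 32: x=[1.9019] v=[-2.2872]
Step 33: x=[1.7945] v=[-2.1474]
Step 34: x=[1.6947] v=[-1.9969]
Step 35: x=[1.6029] v=[-1.8364]
Step 36: x=[1.5196] v=[-1.6667]
Step 37: x=[1.4452] v=[-1.4887]
Step 38: x=[1.3800] v=[-1.3032]
Step 39: x=[1.3244] v=[-1.1112]
Step 40: x=[1.2787] v=[-0.9136]
Step 41: x=[1.2431] v=[-0.7115]
Step 42: x=[1.2178] v=[-0.5058]
Step 43: x=[1.2029] v=[-0.2976]
Step 44: x=[1.1985] v=[-0.0879]
Step 45: x=[1.2046] v=[0.1223]
First v>=0 after going negative at step 45, time=2.2500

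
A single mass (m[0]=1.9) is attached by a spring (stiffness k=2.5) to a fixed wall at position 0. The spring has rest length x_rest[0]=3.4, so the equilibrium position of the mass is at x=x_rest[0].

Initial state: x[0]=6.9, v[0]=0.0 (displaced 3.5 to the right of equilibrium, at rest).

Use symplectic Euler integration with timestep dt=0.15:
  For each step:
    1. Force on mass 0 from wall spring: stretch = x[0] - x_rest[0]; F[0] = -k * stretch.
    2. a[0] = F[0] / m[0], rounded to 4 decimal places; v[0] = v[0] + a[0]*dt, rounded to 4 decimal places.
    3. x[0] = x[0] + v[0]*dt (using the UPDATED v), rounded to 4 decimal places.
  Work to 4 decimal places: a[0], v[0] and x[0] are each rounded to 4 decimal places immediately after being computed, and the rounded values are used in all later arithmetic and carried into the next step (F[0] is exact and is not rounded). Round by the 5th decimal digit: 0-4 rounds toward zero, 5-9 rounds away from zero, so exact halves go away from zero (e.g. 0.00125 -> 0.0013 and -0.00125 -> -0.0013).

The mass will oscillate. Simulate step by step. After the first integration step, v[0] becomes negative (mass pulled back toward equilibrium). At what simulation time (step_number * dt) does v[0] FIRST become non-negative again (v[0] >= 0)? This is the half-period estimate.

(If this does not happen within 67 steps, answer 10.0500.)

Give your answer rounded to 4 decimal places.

Step 0: x=[6.9000] v=[0.0000]
Step 1: x=[6.7964] v=[-0.6908]
Step 2: x=[6.5922] v=[-1.3611]
Step 3: x=[6.2935] v=[-1.9911]
Step 4: x=[5.9092] v=[-2.5622]
Step 5: x=[5.4506] v=[-3.0574]
Step 6: x=[4.9313] v=[-3.4621]
Step 7: x=[4.3667] v=[-3.7643]
Step 8: x=[3.7734] v=[-3.9551]
Step 9: x=[3.1691] v=[-4.0288]
Step 10: x=[2.5716] v=[-3.9832]
Step 11: x=[1.9986] v=[-3.8197]
Step 12: x=[1.4671] v=[-3.5431]
Step 13: x=[0.9929] v=[-3.1616]
Step 14: x=[0.5899] v=[-2.6865]
Step 15: x=[0.2701] v=[-2.1319]
Step 16: x=[0.0430] v=[-1.5142]
Step 17: x=[-0.0847] v=[-0.8516]
Step 18: x=[-0.1093] v=[-0.1638]
Step 19: x=[-0.0300] v=[0.5288]
First v>=0 after going negative at step 19, time=2.8500

Answer: 2.8500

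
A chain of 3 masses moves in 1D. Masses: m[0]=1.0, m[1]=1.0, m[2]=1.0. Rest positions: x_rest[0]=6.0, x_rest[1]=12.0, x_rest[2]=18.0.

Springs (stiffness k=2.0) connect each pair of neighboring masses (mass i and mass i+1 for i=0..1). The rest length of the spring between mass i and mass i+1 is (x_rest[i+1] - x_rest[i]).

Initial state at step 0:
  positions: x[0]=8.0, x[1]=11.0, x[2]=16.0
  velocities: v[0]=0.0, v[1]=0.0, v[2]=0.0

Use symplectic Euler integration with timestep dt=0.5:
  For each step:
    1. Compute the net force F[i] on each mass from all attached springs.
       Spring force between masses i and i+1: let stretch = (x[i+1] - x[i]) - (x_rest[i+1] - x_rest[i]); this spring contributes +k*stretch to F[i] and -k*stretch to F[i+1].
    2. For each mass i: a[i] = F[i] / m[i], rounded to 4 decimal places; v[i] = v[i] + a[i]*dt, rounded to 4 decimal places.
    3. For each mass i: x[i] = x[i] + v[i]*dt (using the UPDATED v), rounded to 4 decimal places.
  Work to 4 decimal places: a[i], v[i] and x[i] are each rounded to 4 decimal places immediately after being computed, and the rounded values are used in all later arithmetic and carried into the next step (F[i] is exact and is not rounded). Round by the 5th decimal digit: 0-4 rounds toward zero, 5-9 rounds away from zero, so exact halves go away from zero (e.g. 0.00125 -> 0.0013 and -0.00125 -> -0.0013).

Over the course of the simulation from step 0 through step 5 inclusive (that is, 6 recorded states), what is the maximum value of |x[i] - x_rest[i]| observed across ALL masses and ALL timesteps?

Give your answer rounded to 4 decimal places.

Step 0: x=[8.0000 11.0000 16.0000] v=[0.0000 0.0000 0.0000]
Step 1: x=[6.5000 12.0000 16.5000] v=[-3.0000 2.0000 1.0000]
Step 2: x=[4.7500 12.5000 17.7500] v=[-3.5000 1.0000 2.5000]
Step 3: x=[3.8750 11.7500 19.3750] v=[-1.7500 -1.5000 3.2500]
Step 4: x=[3.9375 10.8750 20.1875] v=[0.1250 -1.7500 1.6250]
Step 5: x=[4.4688 11.1875 19.3438] v=[1.0625 0.6250 -1.6875]
Max displacement = 2.1875

Answer: 2.1875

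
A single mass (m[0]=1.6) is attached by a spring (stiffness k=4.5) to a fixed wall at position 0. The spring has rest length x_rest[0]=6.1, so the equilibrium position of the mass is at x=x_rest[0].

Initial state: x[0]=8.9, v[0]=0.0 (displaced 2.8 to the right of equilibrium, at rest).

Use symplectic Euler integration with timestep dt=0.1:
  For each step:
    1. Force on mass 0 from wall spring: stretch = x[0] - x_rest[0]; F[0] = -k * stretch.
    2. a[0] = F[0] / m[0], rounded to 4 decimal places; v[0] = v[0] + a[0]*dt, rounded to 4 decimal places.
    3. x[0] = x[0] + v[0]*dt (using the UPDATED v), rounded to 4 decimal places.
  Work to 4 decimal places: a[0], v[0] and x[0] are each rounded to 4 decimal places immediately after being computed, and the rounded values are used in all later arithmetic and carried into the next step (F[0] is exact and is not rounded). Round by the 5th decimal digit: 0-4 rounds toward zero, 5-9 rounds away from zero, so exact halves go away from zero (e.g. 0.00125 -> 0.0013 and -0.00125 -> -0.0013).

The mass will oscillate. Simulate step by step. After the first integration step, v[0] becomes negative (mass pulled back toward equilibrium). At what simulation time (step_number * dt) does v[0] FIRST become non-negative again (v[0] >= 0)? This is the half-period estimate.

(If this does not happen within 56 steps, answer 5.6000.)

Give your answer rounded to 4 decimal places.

Step 0: x=[8.9000] v=[0.0000]
Step 1: x=[8.8213] v=[-0.7875]
Step 2: x=[8.6660] v=[-1.5529]
Step 3: x=[8.4385] v=[-2.2746]
Step 4: x=[8.1453] v=[-2.9323]
Step 5: x=[7.7946] v=[-3.5075]
Step 6: x=[7.3962] v=[-3.9841]
Step 7: x=[6.9613] v=[-4.3487]
Step 8: x=[6.5022] v=[-4.5909]
Step 9: x=[6.0318] v=[-4.7040]
Step 10: x=[5.5633] v=[-4.6848]
Step 11: x=[5.1099] v=[-4.5339]
Step 12: x=[4.6844] v=[-4.2554]
Step 13: x=[4.2987] v=[-3.8573]
Step 14: x=[3.9636] v=[-3.3507]
Step 15: x=[3.6886] v=[-2.7498]
Step 16: x=[3.4814] v=[-2.0716]
Step 17: x=[3.3479] v=[-1.3351]
Step 18: x=[3.2918] v=[-0.5611]
Step 19: x=[3.3147] v=[0.2287]
First v>=0 after going negative at step 19, time=1.9000

Answer: 1.9000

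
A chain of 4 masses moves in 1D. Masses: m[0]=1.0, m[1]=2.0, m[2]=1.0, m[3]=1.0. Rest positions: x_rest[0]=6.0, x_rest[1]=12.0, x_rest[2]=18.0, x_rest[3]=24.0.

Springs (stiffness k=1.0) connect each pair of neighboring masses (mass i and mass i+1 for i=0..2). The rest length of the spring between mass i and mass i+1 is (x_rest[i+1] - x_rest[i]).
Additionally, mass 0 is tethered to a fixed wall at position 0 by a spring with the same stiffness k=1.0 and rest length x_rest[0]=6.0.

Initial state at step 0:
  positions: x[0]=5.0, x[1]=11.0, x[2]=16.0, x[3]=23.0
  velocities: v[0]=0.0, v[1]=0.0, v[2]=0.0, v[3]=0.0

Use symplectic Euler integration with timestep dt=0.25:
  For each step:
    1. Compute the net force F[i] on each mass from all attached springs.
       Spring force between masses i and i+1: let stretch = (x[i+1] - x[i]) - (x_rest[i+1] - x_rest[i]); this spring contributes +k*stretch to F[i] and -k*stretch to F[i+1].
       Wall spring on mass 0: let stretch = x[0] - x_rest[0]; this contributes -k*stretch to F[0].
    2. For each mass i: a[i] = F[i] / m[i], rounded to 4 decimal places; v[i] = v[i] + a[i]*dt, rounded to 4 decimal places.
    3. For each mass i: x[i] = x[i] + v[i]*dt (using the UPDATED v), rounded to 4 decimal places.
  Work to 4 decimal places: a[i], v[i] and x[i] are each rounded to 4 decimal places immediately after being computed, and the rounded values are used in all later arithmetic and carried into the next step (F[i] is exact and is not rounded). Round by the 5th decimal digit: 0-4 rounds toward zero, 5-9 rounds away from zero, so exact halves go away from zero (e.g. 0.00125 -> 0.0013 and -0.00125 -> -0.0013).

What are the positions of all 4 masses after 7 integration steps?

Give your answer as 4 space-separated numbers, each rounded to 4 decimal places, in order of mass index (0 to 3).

Step 0: x=[5.0000 11.0000 16.0000 23.0000] v=[0.0000 0.0000 0.0000 0.0000]
Step 1: x=[5.0625 10.9688 16.1250 22.9375] v=[0.2500 -0.1250 0.5000 -0.2500]
Step 2: x=[5.1778 10.9141 16.3535 22.8242] v=[0.4610 -0.2188 0.9141 -0.4531]
Step 3: x=[5.3280 10.8501 16.6465 22.6815] v=[0.6006 -0.2559 1.1719 -0.5708]
Step 4: x=[5.4903 10.7947 16.9544 22.5366] v=[0.6491 -0.2216 1.2316 -0.5796]
Step 5: x=[5.6410 10.7660 17.2262 22.4178] v=[0.6026 -0.1147 1.0872 -0.4752]
Step 6: x=[5.7594 10.7791 17.4187 22.3495] v=[0.4736 0.0522 0.7701 -0.2731]
Step 7: x=[5.8316 10.8428 17.5044 22.3481] v=[0.2887 0.2547 0.3429 -0.0058]

Answer: 5.8316 10.8428 17.5044 22.3481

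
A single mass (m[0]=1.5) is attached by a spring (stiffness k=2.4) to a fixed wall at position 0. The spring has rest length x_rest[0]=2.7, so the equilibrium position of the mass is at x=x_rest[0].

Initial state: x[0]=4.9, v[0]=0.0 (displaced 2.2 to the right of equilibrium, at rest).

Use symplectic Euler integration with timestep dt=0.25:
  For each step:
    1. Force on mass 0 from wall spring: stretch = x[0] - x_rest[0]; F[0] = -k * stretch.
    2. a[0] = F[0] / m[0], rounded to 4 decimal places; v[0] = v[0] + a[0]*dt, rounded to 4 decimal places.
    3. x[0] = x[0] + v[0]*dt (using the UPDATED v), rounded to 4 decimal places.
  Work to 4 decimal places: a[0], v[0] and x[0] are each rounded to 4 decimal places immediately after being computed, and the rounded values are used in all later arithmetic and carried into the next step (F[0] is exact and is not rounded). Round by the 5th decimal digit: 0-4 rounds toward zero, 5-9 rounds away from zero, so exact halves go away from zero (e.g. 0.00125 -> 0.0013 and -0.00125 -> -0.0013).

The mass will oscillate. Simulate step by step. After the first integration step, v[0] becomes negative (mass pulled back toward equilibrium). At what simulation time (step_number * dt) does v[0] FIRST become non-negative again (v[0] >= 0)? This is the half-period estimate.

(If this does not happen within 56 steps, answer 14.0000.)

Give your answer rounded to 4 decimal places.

Answer: 2.5000

Derivation:
Step 0: x=[4.9000] v=[0.0000]
Step 1: x=[4.6800] v=[-0.8800]
Step 2: x=[4.2620] v=[-1.6720]
Step 3: x=[3.6878] v=[-2.2968]
Step 4: x=[3.0148] v=[-2.6919]
Step 5: x=[2.3104] v=[-2.8178]
Step 6: x=[1.6449] v=[-2.6620]
Step 7: x=[1.0849] v=[-2.2400]
Step 8: x=[0.6864] v=[-1.5940]
Step 9: x=[0.4893] v=[-0.7886]
Step 10: x=[0.5132] v=[0.0957]
First v>=0 after going negative at step 10, time=2.5000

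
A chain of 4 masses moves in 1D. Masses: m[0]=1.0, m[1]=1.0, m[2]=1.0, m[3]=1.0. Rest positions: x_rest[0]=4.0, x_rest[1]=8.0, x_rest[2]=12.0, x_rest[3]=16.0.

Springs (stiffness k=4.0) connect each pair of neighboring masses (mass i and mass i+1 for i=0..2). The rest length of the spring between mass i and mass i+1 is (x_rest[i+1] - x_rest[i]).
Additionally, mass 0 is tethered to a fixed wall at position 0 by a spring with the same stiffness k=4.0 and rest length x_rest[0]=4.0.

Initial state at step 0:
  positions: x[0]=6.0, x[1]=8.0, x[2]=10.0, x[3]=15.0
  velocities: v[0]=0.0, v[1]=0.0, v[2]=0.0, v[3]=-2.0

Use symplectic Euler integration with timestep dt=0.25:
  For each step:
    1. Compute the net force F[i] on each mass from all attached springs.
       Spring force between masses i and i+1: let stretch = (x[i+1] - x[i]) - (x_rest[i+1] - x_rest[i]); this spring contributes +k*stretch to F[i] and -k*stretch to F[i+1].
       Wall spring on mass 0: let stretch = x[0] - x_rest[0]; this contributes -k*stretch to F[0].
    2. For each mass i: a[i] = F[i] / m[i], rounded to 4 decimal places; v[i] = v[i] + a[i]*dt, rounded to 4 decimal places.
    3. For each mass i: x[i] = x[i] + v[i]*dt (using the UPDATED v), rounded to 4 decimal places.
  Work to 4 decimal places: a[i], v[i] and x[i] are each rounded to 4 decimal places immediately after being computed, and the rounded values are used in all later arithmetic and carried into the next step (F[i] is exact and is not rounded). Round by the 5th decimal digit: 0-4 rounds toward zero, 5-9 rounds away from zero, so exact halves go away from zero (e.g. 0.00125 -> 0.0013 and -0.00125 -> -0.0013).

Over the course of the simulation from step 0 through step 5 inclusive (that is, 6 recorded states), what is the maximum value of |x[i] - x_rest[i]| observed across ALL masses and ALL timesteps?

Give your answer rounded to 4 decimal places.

Answer: 2.4844

Derivation:
Step 0: x=[6.0000 8.0000 10.0000 15.0000] v=[0.0000 0.0000 0.0000 -2.0000]
Step 1: x=[5.0000 8.0000 10.7500 14.2500] v=[-4.0000 0.0000 3.0000 -3.0000]
Step 2: x=[3.5000 7.9375 11.6875 13.6250] v=[-6.0000 -0.2500 3.7500 -2.5000]
Step 3: x=[2.2344 7.7031 12.1719 13.5156] v=[-5.0625 -0.9375 1.9375 -0.4375]
Step 4: x=[1.7774 7.2188 11.8750 14.0703] v=[-1.8282 -1.9374 -1.1876 2.2188]
Step 5: x=[2.2364 6.5382 10.9629 15.0762] v=[1.8358 -2.7226 -3.6485 4.0235]
Max displacement = 2.4844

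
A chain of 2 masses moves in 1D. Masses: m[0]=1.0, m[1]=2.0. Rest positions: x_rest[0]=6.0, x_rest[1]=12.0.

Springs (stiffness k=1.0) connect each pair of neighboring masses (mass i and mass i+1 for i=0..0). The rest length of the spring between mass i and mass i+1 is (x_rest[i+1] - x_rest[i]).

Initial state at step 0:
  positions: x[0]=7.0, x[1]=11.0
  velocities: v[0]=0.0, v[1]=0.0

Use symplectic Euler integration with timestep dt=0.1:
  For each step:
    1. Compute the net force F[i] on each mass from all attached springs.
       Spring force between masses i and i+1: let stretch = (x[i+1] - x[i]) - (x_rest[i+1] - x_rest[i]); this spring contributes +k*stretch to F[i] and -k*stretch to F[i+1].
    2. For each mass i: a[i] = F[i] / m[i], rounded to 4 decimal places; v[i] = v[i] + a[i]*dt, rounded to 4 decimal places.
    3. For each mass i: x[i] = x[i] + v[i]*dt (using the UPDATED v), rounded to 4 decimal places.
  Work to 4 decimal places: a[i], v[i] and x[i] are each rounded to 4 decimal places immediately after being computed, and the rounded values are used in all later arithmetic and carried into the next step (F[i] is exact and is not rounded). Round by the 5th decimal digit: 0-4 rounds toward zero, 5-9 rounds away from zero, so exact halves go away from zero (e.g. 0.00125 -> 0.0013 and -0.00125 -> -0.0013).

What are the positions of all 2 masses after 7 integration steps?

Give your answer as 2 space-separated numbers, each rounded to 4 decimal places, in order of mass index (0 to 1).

Answer: 6.4769 11.2616

Derivation:
Step 0: x=[7.0000 11.0000] v=[0.0000 0.0000]
Step 1: x=[6.9800 11.0100] v=[-0.2000 0.1000]
Step 2: x=[6.9403 11.0299] v=[-0.3970 0.1985]
Step 3: x=[6.8815 11.0593] v=[-0.5880 0.2940]
Step 4: x=[6.8045 11.0978] v=[-0.7702 0.3851]
Step 5: x=[6.7104 11.1448] v=[-0.9409 0.4704]
Step 6: x=[6.6007 11.1997] v=[-1.0975 0.5487]
Step 7: x=[6.4769 11.2616] v=[-1.2376 0.6188]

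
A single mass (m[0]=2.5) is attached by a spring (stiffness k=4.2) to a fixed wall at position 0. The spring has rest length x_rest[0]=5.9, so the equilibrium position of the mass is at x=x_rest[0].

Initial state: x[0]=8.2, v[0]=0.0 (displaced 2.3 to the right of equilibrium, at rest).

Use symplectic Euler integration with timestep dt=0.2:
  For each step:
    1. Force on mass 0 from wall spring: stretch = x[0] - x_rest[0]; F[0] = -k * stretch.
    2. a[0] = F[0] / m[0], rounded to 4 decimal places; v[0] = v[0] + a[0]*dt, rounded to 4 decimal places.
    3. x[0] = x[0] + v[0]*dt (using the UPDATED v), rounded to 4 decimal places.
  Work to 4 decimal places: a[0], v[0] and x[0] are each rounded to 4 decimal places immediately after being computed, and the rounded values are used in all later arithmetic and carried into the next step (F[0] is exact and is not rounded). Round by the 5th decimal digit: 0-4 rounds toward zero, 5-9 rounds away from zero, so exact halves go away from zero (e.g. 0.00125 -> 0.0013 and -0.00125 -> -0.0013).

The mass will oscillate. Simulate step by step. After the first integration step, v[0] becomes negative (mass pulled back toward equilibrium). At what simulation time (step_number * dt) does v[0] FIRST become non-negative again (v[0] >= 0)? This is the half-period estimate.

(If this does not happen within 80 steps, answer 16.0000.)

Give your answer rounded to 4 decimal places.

Step 0: x=[8.2000] v=[0.0000]
Step 1: x=[8.0454] v=[-0.7728]
Step 2: x=[7.7467] v=[-1.4937]
Step 3: x=[7.3239] v=[-2.1142]
Step 4: x=[6.8054] v=[-2.5926]
Step 5: x=[6.2260] v=[-2.8968]
Step 6: x=[5.6247] v=[-3.0063]
Step 7: x=[5.0419] v=[-2.9138]
Step 8: x=[4.5168] v=[-2.6255]
Step 9: x=[4.0847] v=[-2.1607]
Step 10: x=[3.7745] v=[-1.5508]
Step 11: x=[3.6072] v=[-0.8366]
Step 12: x=[3.5940] v=[-0.0662]
Step 13: x=[3.7357] v=[0.7086]
First v>=0 after going negative at step 13, time=2.6000

Answer: 2.6000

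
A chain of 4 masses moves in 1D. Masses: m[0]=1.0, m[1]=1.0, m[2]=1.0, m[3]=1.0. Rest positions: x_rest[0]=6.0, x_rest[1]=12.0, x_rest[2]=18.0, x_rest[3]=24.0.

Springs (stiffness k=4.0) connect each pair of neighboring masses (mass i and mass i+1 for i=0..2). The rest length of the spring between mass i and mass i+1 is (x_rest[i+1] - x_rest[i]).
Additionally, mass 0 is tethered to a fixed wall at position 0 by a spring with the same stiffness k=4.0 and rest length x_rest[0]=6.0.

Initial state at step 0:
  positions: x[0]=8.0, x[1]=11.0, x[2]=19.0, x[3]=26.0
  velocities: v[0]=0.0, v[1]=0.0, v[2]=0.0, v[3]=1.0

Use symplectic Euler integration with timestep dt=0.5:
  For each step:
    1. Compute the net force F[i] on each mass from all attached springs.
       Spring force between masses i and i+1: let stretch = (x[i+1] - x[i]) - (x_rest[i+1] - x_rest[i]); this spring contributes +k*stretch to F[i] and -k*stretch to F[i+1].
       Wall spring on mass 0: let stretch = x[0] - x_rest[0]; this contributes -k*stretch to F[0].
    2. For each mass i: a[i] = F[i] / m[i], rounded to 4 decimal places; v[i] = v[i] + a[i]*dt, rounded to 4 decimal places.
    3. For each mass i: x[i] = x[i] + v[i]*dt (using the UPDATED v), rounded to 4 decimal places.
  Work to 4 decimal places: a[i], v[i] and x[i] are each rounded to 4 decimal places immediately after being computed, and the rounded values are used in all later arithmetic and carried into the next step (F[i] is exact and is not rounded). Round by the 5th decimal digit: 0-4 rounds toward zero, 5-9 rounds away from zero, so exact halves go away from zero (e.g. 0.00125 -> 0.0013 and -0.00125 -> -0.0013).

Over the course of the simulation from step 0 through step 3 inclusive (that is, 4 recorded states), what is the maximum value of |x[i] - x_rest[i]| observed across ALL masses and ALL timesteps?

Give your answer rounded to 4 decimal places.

Answer: 4.5000

Derivation:
Step 0: x=[8.0000 11.0000 19.0000 26.0000] v=[0.0000 0.0000 0.0000 1.0000]
Step 1: x=[3.0000 16.0000 18.0000 25.5000] v=[-10.0000 10.0000 -2.0000 -1.0000]
Step 2: x=[8.0000 10.0000 22.5000 23.5000] v=[10.0000 -12.0000 9.0000 -4.0000]
Step 3: x=[7.0000 14.5000 15.5000 26.5000] v=[-2.0000 9.0000 -14.0000 6.0000]
Max displacement = 4.5000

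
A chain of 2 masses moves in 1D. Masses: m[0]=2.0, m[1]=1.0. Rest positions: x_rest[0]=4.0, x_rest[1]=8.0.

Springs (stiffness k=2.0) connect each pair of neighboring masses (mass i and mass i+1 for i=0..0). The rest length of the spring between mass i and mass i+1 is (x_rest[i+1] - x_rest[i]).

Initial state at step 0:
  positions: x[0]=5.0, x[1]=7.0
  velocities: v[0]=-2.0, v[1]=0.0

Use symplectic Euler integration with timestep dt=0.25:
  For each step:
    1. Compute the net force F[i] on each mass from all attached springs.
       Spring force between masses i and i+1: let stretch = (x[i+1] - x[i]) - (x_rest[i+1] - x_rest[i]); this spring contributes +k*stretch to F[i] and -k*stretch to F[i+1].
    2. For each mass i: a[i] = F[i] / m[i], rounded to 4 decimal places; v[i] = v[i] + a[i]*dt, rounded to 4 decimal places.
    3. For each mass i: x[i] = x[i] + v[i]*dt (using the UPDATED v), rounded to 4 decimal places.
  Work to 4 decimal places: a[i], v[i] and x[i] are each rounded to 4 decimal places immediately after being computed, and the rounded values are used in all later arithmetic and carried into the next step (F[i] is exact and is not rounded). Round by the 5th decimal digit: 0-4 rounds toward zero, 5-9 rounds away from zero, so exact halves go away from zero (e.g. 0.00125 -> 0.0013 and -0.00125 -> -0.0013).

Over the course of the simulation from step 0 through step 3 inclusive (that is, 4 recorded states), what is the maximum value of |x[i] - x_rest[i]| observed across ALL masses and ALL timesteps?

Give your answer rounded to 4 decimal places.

Step 0: x=[5.0000 7.0000] v=[-2.0000 0.0000]
Step 1: x=[4.3750 7.2500] v=[-2.5000 1.0000]
Step 2: x=[3.6797 7.6406] v=[-2.7813 1.5625]
Step 3: x=[2.9819 8.0361] v=[-2.7911 1.5821]
Max displacement = 1.0181

Answer: 1.0181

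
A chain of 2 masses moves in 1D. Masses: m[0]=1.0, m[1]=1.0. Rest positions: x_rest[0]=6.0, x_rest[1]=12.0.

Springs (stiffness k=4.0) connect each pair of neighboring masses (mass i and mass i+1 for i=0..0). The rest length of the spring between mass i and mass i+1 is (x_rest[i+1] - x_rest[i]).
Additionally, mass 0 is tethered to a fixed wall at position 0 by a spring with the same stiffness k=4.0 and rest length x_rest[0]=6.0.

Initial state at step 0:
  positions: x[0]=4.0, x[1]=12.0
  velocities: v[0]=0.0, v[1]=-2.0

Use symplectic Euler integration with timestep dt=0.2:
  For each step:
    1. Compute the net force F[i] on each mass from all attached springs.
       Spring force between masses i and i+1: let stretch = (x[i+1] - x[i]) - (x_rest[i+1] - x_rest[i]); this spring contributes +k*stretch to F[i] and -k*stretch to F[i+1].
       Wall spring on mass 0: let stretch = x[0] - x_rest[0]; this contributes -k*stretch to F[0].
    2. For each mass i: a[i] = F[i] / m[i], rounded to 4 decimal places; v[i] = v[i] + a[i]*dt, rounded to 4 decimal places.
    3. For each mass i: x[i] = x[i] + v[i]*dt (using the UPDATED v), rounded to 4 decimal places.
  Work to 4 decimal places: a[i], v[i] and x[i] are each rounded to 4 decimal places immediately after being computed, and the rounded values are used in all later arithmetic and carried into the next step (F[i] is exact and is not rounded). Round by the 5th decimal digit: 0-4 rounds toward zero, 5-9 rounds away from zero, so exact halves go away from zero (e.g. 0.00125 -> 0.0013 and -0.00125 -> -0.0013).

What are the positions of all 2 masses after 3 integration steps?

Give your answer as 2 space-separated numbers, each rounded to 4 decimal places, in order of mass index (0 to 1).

Answer: 6.4412 9.8180

Derivation:
Step 0: x=[4.0000 12.0000] v=[0.0000 -2.0000]
Step 1: x=[4.6400 11.2800] v=[3.2000 -3.6000]
Step 2: x=[5.6000 10.4576] v=[4.8000 -4.1120]
Step 3: x=[6.4412 9.8180] v=[4.2061 -3.1981]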